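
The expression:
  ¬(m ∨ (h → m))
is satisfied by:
  {h: True, m: False}


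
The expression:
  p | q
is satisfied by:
  {q: True, p: True}
  {q: True, p: False}
  {p: True, q: False}


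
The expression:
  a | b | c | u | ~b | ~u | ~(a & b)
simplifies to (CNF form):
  True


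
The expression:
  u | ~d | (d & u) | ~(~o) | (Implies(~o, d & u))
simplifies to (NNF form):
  o | u | ~d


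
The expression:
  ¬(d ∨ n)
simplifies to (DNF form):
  ¬d ∧ ¬n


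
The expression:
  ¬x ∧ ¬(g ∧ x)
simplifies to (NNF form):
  ¬x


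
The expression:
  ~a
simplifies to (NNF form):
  ~a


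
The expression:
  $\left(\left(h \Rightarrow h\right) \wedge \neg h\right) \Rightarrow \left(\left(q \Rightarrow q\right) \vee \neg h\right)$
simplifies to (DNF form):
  $\text{True}$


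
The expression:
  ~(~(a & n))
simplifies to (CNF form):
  a & n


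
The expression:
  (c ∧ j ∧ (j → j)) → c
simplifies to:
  True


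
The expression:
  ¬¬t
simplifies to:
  t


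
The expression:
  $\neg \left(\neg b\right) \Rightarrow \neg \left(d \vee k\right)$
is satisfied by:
  {k: False, b: False, d: False}
  {d: True, k: False, b: False}
  {k: True, d: False, b: False}
  {d: True, k: True, b: False}
  {b: True, d: False, k: False}


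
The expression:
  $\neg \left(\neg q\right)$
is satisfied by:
  {q: True}


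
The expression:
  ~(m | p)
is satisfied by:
  {p: False, m: False}


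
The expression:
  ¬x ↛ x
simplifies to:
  True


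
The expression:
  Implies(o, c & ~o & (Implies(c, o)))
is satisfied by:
  {o: False}


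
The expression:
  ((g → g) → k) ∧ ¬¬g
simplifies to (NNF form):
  g ∧ k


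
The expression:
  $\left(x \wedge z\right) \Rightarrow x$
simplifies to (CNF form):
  $\text{True}$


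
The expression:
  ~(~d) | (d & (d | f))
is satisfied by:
  {d: True}


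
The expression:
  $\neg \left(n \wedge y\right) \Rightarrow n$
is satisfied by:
  {n: True}


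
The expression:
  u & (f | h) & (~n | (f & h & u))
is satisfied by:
  {f: True, u: True, h: True, n: False}
  {f: True, u: True, h: False, n: False}
  {u: True, h: True, f: False, n: False}
  {n: True, f: True, u: True, h: True}


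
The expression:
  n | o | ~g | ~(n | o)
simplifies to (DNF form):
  True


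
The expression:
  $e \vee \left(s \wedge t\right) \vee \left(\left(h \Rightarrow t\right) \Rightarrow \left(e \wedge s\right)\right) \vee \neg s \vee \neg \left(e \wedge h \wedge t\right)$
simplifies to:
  $\text{True}$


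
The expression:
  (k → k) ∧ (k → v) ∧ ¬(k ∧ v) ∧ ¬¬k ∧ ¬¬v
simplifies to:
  False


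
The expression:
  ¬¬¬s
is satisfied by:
  {s: False}


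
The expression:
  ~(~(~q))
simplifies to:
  ~q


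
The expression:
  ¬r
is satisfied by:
  {r: False}


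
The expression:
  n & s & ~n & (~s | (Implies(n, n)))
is never true.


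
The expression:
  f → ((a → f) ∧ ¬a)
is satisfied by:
  {a: False, f: False}
  {f: True, a: False}
  {a: True, f: False}


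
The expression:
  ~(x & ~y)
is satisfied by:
  {y: True, x: False}
  {x: False, y: False}
  {x: True, y: True}


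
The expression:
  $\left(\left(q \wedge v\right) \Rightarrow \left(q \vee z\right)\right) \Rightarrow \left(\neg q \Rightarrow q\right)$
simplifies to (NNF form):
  $q$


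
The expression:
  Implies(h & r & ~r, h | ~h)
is always true.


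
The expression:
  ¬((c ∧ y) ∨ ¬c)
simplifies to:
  c ∧ ¬y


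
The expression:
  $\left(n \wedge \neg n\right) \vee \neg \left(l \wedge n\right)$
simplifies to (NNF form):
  $\neg l \vee \neg n$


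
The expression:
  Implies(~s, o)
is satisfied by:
  {o: True, s: True}
  {o: True, s: False}
  {s: True, o: False}


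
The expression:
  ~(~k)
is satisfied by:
  {k: True}


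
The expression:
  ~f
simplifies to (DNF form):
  ~f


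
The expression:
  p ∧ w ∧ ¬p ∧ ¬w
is never true.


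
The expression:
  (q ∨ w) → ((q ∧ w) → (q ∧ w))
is always true.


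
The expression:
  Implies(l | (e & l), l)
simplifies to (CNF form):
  True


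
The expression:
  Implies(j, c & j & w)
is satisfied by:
  {w: True, c: True, j: False}
  {w: True, c: False, j: False}
  {c: True, w: False, j: False}
  {w: False, c: False, j: False}
  {j: True, w: True, c: True}


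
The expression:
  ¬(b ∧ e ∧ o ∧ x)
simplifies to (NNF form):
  ¬b ∨ ¬e ∨ ¬o ∨ ¬x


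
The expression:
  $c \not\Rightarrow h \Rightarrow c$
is always true.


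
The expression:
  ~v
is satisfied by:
  {v: False}


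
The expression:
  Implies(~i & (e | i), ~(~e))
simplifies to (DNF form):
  True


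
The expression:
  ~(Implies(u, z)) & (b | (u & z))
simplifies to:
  b & u & ~z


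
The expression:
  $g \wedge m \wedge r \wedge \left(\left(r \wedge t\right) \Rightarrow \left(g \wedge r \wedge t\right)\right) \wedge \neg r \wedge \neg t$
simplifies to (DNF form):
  $\text{False}$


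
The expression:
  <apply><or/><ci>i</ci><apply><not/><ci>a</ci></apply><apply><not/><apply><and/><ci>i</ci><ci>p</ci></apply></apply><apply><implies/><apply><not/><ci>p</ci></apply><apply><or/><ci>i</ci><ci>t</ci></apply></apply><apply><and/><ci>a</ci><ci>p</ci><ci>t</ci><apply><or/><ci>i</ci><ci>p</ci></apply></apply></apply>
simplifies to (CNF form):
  <true/>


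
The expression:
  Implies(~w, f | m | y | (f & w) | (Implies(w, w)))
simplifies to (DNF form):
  True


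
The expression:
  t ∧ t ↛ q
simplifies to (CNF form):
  t ∧ ¬q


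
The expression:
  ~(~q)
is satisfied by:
  {q: True}


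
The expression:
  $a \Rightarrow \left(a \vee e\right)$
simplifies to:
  $\text{True}$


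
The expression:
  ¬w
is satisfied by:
  {w: False}


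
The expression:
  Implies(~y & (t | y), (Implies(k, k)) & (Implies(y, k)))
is always true.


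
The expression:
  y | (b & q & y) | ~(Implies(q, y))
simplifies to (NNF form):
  q | y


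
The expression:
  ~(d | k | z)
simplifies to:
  ~d & ~k & ~z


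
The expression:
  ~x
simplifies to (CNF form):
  ~x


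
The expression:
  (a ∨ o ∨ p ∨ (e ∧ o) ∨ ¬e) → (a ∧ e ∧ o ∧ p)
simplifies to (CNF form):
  e ∧ (a ∨ ¬p) ∧ (o ∨ ¬a) ∧ (p ∨ ¬o)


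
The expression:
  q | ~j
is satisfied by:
  {q: True, j: False}
  {j: False, q: False}
  {j: True, q: True}


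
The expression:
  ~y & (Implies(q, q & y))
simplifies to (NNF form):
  ~q & ~y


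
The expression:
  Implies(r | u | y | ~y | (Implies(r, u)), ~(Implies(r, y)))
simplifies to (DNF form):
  r & ~y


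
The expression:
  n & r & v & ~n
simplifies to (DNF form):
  False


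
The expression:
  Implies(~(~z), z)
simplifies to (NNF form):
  True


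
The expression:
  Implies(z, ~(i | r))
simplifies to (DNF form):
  ~z | (~i & ~r)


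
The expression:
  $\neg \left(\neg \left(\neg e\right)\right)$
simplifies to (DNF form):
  $\neg e$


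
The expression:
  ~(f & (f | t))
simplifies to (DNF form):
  ~f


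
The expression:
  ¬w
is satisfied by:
  {w: False}


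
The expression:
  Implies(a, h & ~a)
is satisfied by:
  {a: False}


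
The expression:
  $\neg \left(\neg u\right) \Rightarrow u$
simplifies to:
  $\text{True}$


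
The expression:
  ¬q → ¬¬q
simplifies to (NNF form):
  q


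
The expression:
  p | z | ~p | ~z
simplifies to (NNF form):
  True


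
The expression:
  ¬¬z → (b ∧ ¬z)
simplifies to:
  ¬z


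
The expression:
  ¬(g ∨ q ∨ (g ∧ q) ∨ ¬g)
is never true.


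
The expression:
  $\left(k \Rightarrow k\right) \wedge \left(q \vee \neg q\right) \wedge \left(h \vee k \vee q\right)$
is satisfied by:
  {k: True, q: True, h: True}
  {k: True, q: True, h: False}
  {k: True, h: True, q: False}
  {k: True, h: False, q: False}
  {q: True, h: True, k: False}
  {q: True, h: False, k: False}
  {h: True, q: False, k: False}


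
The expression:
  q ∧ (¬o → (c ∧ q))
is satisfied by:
  {q: True, o: True, c: True}
  {q: True, o: True, c: False}
  {q: True, c: True, o: False}


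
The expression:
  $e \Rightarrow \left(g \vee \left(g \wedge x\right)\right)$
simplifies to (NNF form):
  $g \vee \neg e$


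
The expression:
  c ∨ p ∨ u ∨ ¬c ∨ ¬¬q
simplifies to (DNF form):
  True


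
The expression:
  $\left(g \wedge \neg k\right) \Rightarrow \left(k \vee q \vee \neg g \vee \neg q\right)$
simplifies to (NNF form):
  $\text{True}$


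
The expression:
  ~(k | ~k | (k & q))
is never true.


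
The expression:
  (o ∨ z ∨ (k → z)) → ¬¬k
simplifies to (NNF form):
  k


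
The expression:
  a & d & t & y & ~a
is never true.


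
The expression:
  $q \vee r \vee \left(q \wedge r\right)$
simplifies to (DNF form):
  $q \vee r$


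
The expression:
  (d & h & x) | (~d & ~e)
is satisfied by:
  {h: True, x: True, e: False, d: False}
  {h: True, x: False, e: False, d: False}
  {x: True, h: False, e: False, d: False}
  {h: False, x: False, e: False, d: False}
  {d: True, h: True, x: True, e: False}
  {d: True, h: True, e: True, x: True}


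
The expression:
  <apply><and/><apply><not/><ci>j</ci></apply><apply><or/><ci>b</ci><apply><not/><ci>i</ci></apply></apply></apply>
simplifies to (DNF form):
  <apply><or/><apply><and/><ci>b</ci><apply><not/><ci>j</ci></apply></apply><apply><and/><apply><not/><ci>i</ci></apply><apply><not/><ci>j</ci></apply></apply></apply>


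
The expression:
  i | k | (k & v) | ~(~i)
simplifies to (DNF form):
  i | k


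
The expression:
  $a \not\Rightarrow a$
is never true.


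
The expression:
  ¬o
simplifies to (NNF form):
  ¬o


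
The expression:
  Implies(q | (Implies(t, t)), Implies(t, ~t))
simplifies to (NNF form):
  ~t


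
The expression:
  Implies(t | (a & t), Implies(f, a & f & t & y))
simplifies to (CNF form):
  (a | ~f | ~t) & (y | ~f | ~t)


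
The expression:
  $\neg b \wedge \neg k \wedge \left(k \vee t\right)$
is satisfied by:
  {t: True, b: False, k: False}


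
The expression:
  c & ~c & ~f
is never true.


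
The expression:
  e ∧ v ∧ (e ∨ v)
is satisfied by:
  {e: True, v: True}


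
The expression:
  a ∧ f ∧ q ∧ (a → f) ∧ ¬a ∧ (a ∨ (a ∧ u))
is never true.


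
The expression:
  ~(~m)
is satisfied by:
  {m: True}


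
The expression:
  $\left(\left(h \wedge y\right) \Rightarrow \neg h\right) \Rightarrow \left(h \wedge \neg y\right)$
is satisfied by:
  {h: True}


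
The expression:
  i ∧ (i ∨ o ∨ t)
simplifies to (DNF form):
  i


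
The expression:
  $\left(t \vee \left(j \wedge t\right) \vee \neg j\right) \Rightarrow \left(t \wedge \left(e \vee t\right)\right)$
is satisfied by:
  {t: True, j: True}
  {t: True, j: False}
  {j: True, t: False}


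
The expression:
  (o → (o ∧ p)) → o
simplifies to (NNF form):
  o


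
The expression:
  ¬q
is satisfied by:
  {q: False}


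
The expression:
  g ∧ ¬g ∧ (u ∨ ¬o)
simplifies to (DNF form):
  False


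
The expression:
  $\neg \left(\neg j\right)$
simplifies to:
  $j$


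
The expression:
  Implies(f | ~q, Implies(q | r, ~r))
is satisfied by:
  {q: True, f: False, r: False}
  {f: False, r: False, q: False}
  {q: True, f: True, r: False}
  {f: True, q: False, r: False}
  {r: True, q: True, f: False}


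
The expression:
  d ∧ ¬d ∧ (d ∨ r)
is never true.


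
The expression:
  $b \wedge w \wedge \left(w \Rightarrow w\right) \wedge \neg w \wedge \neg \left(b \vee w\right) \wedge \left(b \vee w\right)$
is never true.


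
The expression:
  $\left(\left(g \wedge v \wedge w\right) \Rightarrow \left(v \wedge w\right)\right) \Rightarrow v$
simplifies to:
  $v$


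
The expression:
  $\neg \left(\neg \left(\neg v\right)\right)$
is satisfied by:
  {v: False}


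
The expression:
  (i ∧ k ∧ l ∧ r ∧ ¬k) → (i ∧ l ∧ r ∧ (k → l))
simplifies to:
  True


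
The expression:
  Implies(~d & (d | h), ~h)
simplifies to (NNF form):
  d | ~h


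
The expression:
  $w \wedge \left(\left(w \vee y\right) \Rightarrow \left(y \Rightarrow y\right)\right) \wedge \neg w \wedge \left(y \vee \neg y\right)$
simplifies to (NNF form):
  $\text{False}$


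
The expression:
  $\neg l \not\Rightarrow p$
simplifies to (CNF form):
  $\neg l \wedge \neg p$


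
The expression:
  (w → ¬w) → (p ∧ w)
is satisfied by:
  {w: True}


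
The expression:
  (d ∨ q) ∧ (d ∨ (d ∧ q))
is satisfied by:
  {d: True}


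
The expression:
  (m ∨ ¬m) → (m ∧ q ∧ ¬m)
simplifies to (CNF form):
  False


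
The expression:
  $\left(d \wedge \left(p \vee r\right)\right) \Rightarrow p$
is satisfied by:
  {p: True, d: False, r: False}
  {p: False, d: False, r: False}
  {r: True, p: True, d: False}
  {r: True, p: False, d: False}
  {d: True, p: True, r: False}
  {d: True, p: False, r: False}
  {d: True, r: True, p: True}


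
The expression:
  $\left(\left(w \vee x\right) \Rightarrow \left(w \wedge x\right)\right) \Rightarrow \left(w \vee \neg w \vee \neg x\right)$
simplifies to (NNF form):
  $\text{True}$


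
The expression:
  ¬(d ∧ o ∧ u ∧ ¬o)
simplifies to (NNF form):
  True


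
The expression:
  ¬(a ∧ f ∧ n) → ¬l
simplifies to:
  (a ∧ f ∧ n) ∨ ¬l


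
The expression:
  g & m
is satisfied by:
  {m: True, g: True}


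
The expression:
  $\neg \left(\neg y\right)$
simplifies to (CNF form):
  $y$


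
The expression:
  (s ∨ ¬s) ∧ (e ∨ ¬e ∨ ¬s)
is always true.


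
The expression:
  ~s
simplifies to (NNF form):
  ~s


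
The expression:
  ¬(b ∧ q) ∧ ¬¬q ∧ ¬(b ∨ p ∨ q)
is never true.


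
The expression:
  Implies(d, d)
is always true.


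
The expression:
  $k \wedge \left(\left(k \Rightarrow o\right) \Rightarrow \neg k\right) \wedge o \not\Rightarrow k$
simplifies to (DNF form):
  $\text{False}$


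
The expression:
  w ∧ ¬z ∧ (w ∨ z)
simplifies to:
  w ∧ ¬z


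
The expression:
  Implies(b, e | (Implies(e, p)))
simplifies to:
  True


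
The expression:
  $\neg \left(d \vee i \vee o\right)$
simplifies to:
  $\neg d \wedge \neg i \wedge \neg o$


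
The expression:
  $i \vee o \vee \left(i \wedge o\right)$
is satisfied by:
  {i: True, o: True}
  {i: True, o: False}
  {o: True, i: False}


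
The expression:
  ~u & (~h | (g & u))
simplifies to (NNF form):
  ~h & ~u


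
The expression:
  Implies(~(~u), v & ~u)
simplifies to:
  ~u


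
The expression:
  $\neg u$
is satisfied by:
  {u: False}


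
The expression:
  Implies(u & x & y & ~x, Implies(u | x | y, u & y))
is always true.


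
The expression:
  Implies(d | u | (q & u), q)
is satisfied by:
  {q: True, d: False, u: False}
  {q: True, u: True, d: False}
  {q: True, d: True, u: False}
  {q: True, u: True, d: True}
  {u: False, d: False, q: False}


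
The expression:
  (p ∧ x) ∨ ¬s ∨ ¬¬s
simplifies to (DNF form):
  True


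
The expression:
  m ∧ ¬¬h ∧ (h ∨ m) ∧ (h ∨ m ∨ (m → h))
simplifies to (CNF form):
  h ∧ m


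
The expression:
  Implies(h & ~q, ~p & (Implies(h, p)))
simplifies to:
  q | ~h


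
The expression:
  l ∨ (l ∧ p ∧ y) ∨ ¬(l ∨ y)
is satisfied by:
  {l: True, y: False}
  {y: False, l: False}
  {y: True, l: True}


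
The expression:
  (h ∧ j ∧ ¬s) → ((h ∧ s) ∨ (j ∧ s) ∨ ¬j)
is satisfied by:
  {s: True, h: False, j: False}
  {h: False, j: False, s: False}
  {j: True, s: True, h: False}
  {j: True, h: False, s: False}
  {s: True, h: True, j: False}
  {h: True, s: False, j: False}
  {j: True, h: True, s: True}


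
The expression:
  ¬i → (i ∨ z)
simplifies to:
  i ∨ z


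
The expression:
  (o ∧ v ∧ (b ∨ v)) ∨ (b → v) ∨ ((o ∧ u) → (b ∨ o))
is always true.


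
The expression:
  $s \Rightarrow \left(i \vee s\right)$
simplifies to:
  $\text{True}$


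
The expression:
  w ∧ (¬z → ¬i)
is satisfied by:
  {z: True, w: True, i: False}
  {w: True, i: False, z: False}
  {i: True, z: True, w: True}


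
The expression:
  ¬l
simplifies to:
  ¬l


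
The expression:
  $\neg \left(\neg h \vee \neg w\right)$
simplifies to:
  $h \wedge w$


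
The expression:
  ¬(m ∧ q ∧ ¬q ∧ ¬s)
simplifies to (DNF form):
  True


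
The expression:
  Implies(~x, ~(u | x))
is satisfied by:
  {x: True, u: False}
  {u: False, x: False}
  {u: True, x: True}


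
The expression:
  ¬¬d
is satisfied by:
  {d: True}


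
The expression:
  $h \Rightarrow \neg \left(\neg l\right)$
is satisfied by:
  {l: True, h: False}
  {h: False, l: False}
  {h: True, l: True}


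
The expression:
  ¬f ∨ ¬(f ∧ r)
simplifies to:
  ¬f ∨ ¬r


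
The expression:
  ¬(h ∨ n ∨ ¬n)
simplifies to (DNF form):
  False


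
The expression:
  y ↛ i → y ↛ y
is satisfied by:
  {i: True, y: False}
  {y: False, i: False}
  {y: True, i: True}


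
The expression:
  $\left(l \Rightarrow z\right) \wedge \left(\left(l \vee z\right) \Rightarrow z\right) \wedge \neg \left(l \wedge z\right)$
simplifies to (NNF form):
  $\neg l$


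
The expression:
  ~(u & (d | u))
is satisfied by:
  {u: False}


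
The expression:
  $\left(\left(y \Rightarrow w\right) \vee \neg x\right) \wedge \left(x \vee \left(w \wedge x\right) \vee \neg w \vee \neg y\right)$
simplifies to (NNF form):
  $\left(w \wedge x\right) \vee \left(\neg w \wedge \neg x\right) \vee \neg y$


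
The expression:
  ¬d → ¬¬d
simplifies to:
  d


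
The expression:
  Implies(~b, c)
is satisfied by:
  {b: True, c: True}
  {b: True, c: False}
  {c: True, b: False}


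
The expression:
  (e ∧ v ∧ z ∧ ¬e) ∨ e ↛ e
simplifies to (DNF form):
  False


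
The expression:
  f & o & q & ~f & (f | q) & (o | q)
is never true.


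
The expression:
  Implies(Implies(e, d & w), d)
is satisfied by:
  {d: True, e: True}
  {d: True, e: False}
  {e: True, d: False}


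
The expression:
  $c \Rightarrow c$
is always true.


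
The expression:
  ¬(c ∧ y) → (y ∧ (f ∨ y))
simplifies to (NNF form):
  y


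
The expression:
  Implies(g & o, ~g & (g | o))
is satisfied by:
  {g: False, o: False}
  {o: True, g: False}
  {g: True, o: False}


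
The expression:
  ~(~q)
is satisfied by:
  {q: True}


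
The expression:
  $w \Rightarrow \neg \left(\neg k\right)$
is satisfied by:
  {k: True, w: False}
  {w: False, k: False}
  {w: True, k: True}


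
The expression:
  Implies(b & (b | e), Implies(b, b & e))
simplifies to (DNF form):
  e | ~b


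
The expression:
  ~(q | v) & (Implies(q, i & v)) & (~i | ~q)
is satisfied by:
  {q: False, v: False}


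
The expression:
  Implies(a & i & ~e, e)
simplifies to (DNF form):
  e | ~a | ~i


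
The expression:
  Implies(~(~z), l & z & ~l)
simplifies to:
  ~z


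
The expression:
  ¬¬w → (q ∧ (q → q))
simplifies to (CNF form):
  q ∨ ¬w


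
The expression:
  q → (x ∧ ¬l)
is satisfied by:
  {x: True, q: False, l: False}
  {x: False, q: False, l: False}
  {l: True, x: True, q: False}
  {l: True, x: False, q: False}
  {q: True, x: True, l: False}


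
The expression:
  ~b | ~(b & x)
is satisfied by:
  {x: False, b: False}
  {b: True, x: False}
  {x: True, b: False}


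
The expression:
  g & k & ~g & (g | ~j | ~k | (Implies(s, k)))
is never true.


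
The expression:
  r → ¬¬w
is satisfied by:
  {w: True, r: False}
  {r: False, w: False}
  {r: True, w: True}


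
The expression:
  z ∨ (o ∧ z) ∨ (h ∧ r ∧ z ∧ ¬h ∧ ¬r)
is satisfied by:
  {z: True}


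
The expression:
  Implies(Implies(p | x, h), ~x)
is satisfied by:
  {h: False, x: False}
  {x: True, h: False}
  {h: True, x: False}


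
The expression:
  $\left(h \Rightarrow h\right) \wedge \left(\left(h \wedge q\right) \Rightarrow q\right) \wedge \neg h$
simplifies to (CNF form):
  $\neg h$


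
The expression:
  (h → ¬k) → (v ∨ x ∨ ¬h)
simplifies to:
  k ∨ v ∨ x ∨ ¬h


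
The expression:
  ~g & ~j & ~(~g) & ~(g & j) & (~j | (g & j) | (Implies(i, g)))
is never true.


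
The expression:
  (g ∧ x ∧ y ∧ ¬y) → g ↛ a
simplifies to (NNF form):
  True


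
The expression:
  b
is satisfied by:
  {b: True}


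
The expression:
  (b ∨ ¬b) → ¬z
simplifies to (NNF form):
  ¬z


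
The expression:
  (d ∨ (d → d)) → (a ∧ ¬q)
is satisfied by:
  {a: True, q: False}


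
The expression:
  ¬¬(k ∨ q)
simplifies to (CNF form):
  k ∨ q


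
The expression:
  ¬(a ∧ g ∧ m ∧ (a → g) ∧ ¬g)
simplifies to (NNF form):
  True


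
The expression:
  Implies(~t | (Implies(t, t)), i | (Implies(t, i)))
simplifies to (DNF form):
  i | ~t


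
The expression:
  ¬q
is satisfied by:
  {q: False}


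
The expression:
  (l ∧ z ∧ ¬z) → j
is always true.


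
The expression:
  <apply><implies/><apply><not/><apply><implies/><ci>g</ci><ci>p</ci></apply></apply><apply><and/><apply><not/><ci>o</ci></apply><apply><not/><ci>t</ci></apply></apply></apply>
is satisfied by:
  {p: True, t: False, g: False, o: False}
  {o: True, p: True, t: False, g: False}
  {p: True, t: True, g: False, o: False}
  {o: True, p: True, t: True, g: False}
  {o: False, t: False, g: False, p: False}
  {o: True, t: False, g: False, p: False}
  {t: True, o: False, g: False, p: False}
  {o: True, t: True, g: False, p: False}
  {g: True, p: True, o: False, t: False}
  {o: True, g: True, p: True, t: False}
  {g: True, p: True, t: True, o: False}
  {o: True, g: True, p: True, t: True}
  {g: True, p: False, t: False, o: False}


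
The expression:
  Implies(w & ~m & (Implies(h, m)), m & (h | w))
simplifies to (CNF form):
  h | m | ~w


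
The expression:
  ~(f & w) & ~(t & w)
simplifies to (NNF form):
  ~w | (~f & ~t)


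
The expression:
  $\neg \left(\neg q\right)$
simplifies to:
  $q$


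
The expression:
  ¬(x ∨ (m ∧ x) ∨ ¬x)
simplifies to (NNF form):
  False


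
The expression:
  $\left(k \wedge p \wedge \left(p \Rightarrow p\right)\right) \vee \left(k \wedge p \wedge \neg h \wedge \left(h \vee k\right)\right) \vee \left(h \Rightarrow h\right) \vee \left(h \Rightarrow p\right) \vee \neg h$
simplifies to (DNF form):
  $\text{True}$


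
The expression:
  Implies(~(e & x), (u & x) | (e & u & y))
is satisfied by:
  {x: True, e: True, u: True, y: True}
  {x: True, e: True, u: True, y: False}
  {x: True, e: True, y: True, u: False}
  {x: True, e: True, y: False, u: False}
  {x: True, u: True, y: True, e: False}
  {x: True, u: True, y: False, e: False}
  {e: True, u: True, y: True, x: False}


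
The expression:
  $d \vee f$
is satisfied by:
  {d: True, f: True}
  {d: True, f: False}
  {f: True, d: False}


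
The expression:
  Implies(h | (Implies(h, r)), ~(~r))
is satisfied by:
  {r: True}


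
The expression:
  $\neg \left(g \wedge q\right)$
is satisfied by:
  {g: False, q: False}
  {q: True, g: False}
  {g: True, q: False}


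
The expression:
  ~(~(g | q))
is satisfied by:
  {q: True, g: True}
  {q: True, g: False}
  {g: True, q: False}


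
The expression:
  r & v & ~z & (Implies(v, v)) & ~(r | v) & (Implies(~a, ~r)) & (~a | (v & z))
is never true.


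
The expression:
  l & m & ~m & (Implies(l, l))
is never true.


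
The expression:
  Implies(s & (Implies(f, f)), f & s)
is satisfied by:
  {f: True, s: False}
  {s: False, f: False}
  {s: True, f: True}


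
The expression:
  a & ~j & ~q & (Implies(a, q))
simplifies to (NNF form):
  False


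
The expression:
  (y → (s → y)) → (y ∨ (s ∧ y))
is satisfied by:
  {y: True}


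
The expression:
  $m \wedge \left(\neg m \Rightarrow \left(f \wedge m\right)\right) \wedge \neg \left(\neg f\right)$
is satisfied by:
  {m: True, f: True}


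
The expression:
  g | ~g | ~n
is always true.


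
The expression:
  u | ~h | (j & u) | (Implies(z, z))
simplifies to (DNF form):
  True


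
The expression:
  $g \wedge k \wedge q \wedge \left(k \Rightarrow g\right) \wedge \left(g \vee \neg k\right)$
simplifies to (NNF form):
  $g \wedge k \wedge q$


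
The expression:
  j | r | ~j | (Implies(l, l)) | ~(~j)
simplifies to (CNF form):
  True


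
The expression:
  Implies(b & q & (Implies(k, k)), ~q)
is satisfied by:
  {q: False, b: False}
  {b: True, q: False}
  {q: True, b: False}


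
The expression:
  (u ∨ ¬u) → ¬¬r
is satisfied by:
  {r: True}


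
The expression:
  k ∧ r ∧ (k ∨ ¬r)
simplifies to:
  k ∧ r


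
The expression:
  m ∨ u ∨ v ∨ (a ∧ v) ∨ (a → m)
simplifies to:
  m ∨ u ∨ v ∨ ¬a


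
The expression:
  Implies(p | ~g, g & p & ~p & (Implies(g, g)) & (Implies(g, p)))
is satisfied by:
  {g: True, p: False}


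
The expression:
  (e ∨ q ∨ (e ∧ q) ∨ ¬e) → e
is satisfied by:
  {e: True}


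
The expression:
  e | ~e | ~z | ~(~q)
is always true.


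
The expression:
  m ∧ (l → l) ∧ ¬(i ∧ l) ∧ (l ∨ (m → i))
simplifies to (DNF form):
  (i ∧ m ∧ ¬i) ∨ (i ∧ m ∧ ¬l) ∨ (l ∧ m ∧ ¬i) ∨ (l ∧ m ∧ ¬l)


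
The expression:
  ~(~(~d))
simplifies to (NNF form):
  ~d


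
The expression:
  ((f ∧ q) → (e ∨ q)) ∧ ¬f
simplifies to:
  ¬f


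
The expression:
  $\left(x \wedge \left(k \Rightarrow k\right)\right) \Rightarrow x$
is always true.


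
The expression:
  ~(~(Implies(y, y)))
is always true.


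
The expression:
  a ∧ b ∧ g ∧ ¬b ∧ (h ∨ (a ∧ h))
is never true.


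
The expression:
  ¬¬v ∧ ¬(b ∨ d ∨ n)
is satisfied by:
  {v: True, d: False, n: False, b: False}


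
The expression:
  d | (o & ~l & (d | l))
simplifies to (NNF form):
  d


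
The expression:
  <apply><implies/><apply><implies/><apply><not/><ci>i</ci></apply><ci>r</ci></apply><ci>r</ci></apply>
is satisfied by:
  {r: True, i: False}
  {i: False, r: False}
  {i: True, r: True}


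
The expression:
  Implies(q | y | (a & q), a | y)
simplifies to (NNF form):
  a | y | ~q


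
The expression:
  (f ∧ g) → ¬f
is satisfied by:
  {g: False, f: False}
  {f: True, g: False}
  {g: True, f: False}


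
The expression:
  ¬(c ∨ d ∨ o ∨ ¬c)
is never true.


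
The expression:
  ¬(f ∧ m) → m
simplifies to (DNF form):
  m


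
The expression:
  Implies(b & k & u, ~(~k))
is always true.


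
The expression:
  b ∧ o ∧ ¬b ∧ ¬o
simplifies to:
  False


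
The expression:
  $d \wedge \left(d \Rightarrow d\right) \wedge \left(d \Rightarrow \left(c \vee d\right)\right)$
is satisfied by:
  {d: True}


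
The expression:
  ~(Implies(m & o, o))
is never true.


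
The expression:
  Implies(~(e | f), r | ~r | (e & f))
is always true.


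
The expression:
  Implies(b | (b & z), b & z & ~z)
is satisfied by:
  {b: False}


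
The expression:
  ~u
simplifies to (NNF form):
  ~u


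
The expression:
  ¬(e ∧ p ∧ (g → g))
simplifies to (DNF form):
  ¬e ∨ ¬p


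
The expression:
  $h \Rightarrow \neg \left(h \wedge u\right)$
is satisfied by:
  {h: False, u: False}
  {u: True, h: False}
  {h: True, u: False}


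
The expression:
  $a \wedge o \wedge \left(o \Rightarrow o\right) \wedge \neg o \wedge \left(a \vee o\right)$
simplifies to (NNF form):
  $\text{False}$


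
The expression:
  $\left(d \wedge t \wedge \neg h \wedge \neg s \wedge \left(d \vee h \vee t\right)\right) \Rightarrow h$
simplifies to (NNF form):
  $h \vee s \vee \neg d \vee \neg t$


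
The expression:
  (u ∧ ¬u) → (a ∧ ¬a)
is always true.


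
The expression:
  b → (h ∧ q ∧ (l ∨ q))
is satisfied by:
  {h: True, q: True, b: False}
  {h: True, q: False, b: False}
  {q: True, h: False, b: False}
  {h: False, q: False, b: False}
  {b: True, h: True, q: True}


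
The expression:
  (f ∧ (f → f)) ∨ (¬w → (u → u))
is always true.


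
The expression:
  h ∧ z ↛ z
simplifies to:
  False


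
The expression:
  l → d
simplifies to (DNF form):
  d ∨ ¬l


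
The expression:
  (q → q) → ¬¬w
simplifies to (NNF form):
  w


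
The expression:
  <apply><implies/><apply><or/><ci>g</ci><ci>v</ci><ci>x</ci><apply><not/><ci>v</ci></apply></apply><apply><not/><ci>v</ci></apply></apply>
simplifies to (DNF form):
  <apply><not/><ci>v</ci></apply>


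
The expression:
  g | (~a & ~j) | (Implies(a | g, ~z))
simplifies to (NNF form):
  g | ~a | ~z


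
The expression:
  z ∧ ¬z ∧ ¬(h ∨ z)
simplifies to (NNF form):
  False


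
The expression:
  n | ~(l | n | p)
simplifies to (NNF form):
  n | (~l & ~p)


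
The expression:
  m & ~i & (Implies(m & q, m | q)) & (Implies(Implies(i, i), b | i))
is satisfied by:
  {m: True, b: True, i: False}


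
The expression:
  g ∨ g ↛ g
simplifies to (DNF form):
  g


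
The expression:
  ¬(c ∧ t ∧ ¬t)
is always true.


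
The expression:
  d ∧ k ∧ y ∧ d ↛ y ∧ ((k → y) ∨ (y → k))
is never true.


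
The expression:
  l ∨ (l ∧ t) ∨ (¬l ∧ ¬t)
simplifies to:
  l ∨ ¬t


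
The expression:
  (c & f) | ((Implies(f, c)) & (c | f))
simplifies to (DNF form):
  c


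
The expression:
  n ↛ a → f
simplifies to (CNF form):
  a ∨ f ∨ ¬n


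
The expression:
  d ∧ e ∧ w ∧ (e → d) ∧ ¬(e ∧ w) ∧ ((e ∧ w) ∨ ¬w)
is never true.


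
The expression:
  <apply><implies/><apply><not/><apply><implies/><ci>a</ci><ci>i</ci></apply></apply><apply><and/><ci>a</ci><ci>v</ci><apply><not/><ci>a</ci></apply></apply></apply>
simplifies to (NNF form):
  <apply><or/><ci>i</ci><apply><not/><ci>a</ci></apply></apply>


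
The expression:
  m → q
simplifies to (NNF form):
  q ∨ ¬m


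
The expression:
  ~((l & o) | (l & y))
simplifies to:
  ~l | (~o & ~y)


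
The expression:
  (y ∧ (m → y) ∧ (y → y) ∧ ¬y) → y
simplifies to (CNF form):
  True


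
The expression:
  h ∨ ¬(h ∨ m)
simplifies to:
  h ∨ ¬m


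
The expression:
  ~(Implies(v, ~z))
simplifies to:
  v & z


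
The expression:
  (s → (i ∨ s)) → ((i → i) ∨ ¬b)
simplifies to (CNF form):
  True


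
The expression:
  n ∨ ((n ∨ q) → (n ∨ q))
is always true.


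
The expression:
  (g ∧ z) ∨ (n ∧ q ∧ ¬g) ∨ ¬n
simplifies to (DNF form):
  (g ∧ z) ∨ (q ∧ ¬g) ∨ ¬n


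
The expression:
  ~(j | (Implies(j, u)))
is never true.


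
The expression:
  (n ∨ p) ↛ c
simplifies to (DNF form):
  (n ∧ ¬c) ∨ (p ∧ ¬c)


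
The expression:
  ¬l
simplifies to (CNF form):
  ¬l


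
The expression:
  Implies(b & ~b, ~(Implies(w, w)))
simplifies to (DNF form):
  True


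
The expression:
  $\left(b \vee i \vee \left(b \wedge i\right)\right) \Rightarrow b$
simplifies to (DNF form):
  $b \vee \neg i$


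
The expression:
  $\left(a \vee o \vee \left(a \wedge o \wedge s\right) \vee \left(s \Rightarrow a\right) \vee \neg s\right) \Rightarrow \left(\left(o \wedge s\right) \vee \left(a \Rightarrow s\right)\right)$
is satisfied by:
  {s: True, a: False}
  {a: False, s: False}
  {a: True, s: True}


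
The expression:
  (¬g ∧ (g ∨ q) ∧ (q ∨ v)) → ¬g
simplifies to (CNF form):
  True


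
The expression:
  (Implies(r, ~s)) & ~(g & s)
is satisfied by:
  {g: False, s: False, r: False}
  {r: True, g: False, s: False}
  {g: True, r: False, s: False}
  {r: True, g: True, s: False}
  {s: True, r: False, g: False}


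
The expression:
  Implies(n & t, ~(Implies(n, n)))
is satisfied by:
  {t: False, n: False}
  {n: True, t: False}
  {t: True, n: False}


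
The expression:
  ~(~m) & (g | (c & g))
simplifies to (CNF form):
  g & m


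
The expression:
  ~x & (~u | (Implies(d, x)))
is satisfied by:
  {u: False, x: False, d: False}
  {d: True, u: False, x: False}
  {u: True, d: False, x: False}


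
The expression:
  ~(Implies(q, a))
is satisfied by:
  {q: True, a: False}


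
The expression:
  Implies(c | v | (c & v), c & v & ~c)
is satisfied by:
  {v: False, c: False}


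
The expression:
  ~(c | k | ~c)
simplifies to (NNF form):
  False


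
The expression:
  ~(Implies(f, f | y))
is never true.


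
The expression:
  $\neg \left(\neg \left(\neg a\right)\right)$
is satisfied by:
  {a: False}


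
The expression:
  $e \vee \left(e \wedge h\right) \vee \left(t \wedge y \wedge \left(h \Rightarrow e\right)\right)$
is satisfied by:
  {t: True, e: True, y: True, h: False}
  {t: True, e: True, h: False, y: False}
  {e: True, y: True, h: False, t: False}
  {e: True, h: False, y: False, t: False}
  {e: True, t: True, h: True, y: True}
  {e: True, t: True, h: True, y: False}
  {e: True, h: True, y: True, t: False}
  {e: True, h: True, y: False, t: False}
  {t: True, y: True, h: False, e: False}


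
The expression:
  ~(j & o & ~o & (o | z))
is always true.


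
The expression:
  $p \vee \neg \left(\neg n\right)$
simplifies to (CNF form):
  $n \vee p$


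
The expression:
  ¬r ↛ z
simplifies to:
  z ∨ ¬r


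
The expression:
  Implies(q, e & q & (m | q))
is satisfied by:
  {e: True, q: False}
  {q: False, e: False}
  {q: True, e: True}


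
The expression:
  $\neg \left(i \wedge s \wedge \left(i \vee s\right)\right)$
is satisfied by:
  {s: False, i: False}
  {i: True, s: False}
  {s: True, i: False}


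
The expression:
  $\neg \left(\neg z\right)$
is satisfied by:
  {z: True}


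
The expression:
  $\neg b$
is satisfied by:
  {b: False}


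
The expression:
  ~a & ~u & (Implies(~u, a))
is never true.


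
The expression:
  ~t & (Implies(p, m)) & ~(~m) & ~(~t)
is never true.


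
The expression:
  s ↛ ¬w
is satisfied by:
  {w: True, s: True}


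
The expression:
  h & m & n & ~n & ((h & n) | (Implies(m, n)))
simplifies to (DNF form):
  False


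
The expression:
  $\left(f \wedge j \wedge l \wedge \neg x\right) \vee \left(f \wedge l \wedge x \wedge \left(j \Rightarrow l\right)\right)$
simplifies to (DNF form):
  $\left(f \wedge j \wedge l\right) \vee \left(f \wedge l \wedge x\right)$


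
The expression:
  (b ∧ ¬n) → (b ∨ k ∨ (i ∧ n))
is always true.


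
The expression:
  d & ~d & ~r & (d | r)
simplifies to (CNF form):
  False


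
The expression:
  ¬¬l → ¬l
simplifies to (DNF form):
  ¬l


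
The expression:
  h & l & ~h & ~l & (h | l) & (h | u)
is never true.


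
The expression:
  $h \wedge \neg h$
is never true.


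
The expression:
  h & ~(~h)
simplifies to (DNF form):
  h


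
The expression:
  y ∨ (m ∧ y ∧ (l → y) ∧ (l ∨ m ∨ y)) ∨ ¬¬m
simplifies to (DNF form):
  m ∨ y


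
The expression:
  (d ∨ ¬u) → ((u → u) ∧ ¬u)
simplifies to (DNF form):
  ¬d ∨ ¬u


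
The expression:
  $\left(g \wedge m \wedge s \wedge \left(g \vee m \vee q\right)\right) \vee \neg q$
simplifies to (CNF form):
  $\left(g \vee \neg q\right) \wedge \left(m \vee \neg q\right) \wedge \left(s \vee \neg q\right)$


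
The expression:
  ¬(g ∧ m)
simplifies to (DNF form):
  ¬g ∨ ¬m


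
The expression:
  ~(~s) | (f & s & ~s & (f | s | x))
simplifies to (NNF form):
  s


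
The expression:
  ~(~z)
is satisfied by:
  {z: True}


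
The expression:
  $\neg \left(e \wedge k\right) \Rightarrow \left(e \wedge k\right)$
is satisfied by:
  {e: True, k: True}


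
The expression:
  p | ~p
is always true.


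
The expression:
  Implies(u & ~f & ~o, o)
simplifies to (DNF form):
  f | o | ~u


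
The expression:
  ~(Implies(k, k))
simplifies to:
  False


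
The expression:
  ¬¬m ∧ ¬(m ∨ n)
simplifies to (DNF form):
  False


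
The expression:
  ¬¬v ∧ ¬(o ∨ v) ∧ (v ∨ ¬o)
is never true.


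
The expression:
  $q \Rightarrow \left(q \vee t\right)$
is always true.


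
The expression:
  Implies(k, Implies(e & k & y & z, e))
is always true.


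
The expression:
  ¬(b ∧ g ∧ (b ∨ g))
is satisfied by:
  {g: False, b: False}
  {b: True, g: False}
  {g: True, b: False}


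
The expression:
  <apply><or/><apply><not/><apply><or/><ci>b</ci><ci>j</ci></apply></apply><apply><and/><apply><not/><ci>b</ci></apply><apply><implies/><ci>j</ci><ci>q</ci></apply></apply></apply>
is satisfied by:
  {q: True, b: False, j: False}
  {q: False, b: False, j: False}
  {j: True, q: True, b: False}


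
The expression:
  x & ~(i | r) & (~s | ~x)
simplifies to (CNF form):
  x & ~i & ~r & ~s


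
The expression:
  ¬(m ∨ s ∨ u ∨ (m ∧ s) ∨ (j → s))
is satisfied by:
  {j: True, u: False, s: False, m: False}


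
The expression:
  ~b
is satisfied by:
  {b: False}


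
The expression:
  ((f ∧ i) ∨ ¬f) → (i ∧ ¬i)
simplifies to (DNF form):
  f ∧ ¬i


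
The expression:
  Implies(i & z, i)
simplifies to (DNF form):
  True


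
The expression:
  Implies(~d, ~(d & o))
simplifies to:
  True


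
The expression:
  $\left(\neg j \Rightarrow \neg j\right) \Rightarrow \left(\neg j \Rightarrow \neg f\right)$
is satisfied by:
  {j: True, f: False}
  {f: False, j: False}
  {f: True, j: True}


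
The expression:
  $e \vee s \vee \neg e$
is always true.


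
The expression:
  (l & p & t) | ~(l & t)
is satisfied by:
  {p: True, l: False, t: False}
  {l: False, t: False, p: False}
  {t: True, p: True, l: False}
  {t: True, l: False, p: False}
  {p: True, l: True, t: False}
  {l: True, p: False, t: False}
  {t: True, l: True, p: True}


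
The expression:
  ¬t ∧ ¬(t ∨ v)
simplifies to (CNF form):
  ¬t ∧ ¬v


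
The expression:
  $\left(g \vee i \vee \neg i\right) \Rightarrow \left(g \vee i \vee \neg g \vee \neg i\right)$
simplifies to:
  $\text{True}$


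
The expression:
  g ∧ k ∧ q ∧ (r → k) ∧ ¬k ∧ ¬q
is never true.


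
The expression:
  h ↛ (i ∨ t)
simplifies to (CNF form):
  h ∧ ¬i ∧ ¬t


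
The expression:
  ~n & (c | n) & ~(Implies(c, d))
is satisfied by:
  {c: True, n: False, d: False}


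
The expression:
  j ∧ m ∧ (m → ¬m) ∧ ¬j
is never true.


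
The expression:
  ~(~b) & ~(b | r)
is never true.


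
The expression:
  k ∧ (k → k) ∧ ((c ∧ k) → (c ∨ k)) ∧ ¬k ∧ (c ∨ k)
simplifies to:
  False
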